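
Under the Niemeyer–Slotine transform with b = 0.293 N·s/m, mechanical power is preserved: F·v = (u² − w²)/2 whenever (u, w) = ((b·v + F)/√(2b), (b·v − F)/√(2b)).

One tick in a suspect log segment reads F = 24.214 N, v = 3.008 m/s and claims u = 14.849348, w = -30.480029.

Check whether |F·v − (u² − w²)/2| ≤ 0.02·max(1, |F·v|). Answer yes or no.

F·v = 24.214×3.008 = 72.835712 W.
(u² − w²)/2 = (220.503136 − 929.032168)/2 = -354.264516 W.
|Δ| = 427.100228;  2% of max(1, |F·v|) = 1.456714.

no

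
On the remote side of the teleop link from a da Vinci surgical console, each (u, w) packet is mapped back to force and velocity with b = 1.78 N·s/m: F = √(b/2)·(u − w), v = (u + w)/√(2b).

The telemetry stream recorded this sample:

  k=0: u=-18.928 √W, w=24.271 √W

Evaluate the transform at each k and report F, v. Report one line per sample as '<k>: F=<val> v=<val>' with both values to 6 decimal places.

0: F=-40.753855 v=2.831784

k=0: u−w=-43.199000, u+w=5.343000; √(b/2)=0.943398, √(2b)=1.886796; F=0.943398×(-43.199)=-40.753855, v=5.343000/1.886796=2.831784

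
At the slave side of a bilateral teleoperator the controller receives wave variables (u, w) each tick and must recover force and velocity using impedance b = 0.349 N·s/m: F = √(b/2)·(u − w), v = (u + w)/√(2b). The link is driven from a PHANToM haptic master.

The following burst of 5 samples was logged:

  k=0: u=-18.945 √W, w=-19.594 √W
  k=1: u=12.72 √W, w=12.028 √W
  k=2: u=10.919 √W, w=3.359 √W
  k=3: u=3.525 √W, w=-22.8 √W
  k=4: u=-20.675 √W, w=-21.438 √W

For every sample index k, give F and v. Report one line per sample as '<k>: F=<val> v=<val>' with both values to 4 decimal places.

0: F=0.2711 v=-46.1289
1: F=0.2891 v=29.6219
2: F=3.1581 v=17.0899
3: F=10.9968 v=-23.0710
4: F=0.3187 v=-50.4067

k=0: u−w=0.6490, u+w=-38.5390; √(b/2)=0.4177, √(2b)=0.8355; F=0.4177×0.649=0.2711, v=-38.5390/0.8355=-46.1289
k=1: u−w=0.6920, u+w=24.7480; √(b/2)=0.4177, √(2b)=0.8355; F=0.4177×0.692=0.2891, v=24.7480/0.8355=29.6219
k=2: u−w=7.5600, u+w=14.2780; √(b/2)=0.4177, √(2b)=0.8355; F=0.4177×7.56=3.1581, v=14.2780/0.8355=17.0899
k=3: u−w=26.3250, u+w=-19.2750; √(b/2)=0.4177, √(2b)=0.8355; F=0.4177×26.325=10.9968, v=-19.2750/0.8355=-23.0710
k=4: u−w=0.7630, u+w=-42.1130; √(b/2)=0.4177, √(2b)=0.8355; F=0.4177×0.763=0.3187, v=-42.1130/0.8355=-50.4067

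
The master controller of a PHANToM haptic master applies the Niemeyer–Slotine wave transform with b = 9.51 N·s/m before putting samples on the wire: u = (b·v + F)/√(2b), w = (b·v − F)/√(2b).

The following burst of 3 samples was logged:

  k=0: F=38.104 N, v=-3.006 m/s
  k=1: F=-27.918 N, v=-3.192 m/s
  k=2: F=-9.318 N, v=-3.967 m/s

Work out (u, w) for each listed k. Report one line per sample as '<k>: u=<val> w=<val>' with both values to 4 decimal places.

k=0: b·v=9.51×(-3.006)=-28.5871; √(2b)=4.3612; u=(-28.5871+38.104)/4.3612=2.1822, w=(-28.5871−38.104)/4.3612=-15.2919
k=1: b·v=9.51×(-3.192)=-30.3559; √(2b)=4.3612; u=(-30.3559+(-27.918))/4.3612=-13.3619, w=(-30.3559−(-27.918))/4.3612=-0.5590
k=2: b·v=9.51×(-3.967)=-37.7262; √(2b)=4.3612; u=(-37.7262+(-9.318))/4.3612=-10.7870, w=(-37.7262−(-9.318))/4.3612=-6.5139

0: u=2.1822 w=-15.2919
1: u=-13.3619 w=-0.5590
2: u=-10.7870 w=-6.5139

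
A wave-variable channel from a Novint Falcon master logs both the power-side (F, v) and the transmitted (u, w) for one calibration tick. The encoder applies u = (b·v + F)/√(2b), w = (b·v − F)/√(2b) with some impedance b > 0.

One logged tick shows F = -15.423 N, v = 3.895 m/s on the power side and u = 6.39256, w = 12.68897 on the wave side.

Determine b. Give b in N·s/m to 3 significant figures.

u + w = 19.08153;  u + w = √(2b)·v, so √(2b) = 19.08153/3.895 = 4.89898.
b = (√(2b))²/2 = 24.00001/2 = 12.00001.
(Check via u − w = 2F/√(2b): u − w = -6.29641, 2F/√(2b) = -6.29641.)

b = 12 N·s/m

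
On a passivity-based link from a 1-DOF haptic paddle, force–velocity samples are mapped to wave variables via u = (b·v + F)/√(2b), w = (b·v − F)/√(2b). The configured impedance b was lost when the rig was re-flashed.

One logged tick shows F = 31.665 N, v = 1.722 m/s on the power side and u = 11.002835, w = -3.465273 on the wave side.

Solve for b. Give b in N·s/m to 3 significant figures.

u + w = 7.537562;  u + w = √(2b)·v, so √(2b) = 7.537562/1.722 = 4.377214.
b = (√(2b))²/2 = 19.160000/2 = 9.580000.
(Check via u − w = 2F/√(2b): u − w = 14.468108, 2F/√(2b) = 14.468108.)

b = 9.58 N·s/m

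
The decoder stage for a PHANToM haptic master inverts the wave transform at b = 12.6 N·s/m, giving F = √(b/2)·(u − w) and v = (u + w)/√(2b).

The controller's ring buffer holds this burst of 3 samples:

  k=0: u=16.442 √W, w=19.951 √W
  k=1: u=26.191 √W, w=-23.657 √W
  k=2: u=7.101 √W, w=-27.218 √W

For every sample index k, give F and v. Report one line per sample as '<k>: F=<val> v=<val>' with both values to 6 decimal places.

0: F=-8.807520 v=7.249659
1: F=125.117487 v=0.504785
2: F=86.140006 v=-4.007402

k=0: u−w=-3.509000, u+w=36.393000; √(b/2)=2.509980, √(2b)=5.019960; F=2.509980×(-3.509)=-8.807520, v=36.393000/5.019960=7.249659
k=1: u−w=49.848000, u+w=2.534000; √(b/2)=2.509980, √(2b)=5.019960; F=2.509980×49.848=125.117487, v=2.534000/5.019960=0.504785
k=2: u−w=34.319000, u+w=-20.117000; √(b/2)=2.509980, √(2b)=5.019960; F=2.509980×34.319=86.140006, v=-20.117000/5.019960=-4.007402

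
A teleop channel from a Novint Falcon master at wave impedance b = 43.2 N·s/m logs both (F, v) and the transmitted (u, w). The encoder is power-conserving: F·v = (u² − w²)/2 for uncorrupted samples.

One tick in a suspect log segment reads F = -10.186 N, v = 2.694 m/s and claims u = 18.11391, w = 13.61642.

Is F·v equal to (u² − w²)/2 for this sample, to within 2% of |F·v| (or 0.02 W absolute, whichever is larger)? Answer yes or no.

no

F·v = (-10.186)×2.694 = -27.44108 W.
(u² − w²)/2 = (328.11374 − 185.40689)/2 = 71.35342 W.
|Δ| = 98.79450;  2% of max(1, |F·v|) = 0.54882.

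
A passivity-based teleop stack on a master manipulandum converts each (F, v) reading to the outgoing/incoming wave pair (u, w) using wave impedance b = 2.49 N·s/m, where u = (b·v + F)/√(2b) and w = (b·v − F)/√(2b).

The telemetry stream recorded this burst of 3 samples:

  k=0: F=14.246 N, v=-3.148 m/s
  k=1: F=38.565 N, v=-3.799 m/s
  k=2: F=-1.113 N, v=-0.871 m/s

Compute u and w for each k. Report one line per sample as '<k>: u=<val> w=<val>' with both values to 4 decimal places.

k=0: b·v=2.49×(-3.148)=-7.8385; √(2b)=2.2316; u=(-7.8385+14.246)/2.2316=2.8713, w=(-7.8385−14.246)/2.2316=-9.8963
k=1: b·v=2.49×(-3.799)=-9.4595; √(2b)=2.2316; u=(-9.4595+38.565)/2.2316=13.0425, w=(-9.4595−38.565)/2.2316=-21.5203
k=2: b·v=2.49×(-0.871)=-2.1688; √(2b)=2.2316; u=(-2.1688+(-1.113))/2.2316=-1.4706, w=(-2.1688−(-1.113))/2.2316=-0.4731

0: u=2.8713 w=-9.8963
1: u=13.0425 w=-21.5203
2: u=-1.4706 w=-0.4731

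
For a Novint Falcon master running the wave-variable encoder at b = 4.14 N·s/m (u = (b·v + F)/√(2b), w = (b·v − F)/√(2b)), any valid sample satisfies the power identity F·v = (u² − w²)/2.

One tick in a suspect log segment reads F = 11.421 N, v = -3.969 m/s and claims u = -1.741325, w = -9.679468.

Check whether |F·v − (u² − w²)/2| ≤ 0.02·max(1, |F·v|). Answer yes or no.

F·v = 11.421×(-3.969) = -45.329949 W.
(u² − w²)/2 = (3.032213 − 93.692101)/2 = -45.329944 W.
|Δ| = 0.000005;  2% of max(1, |F·v|) = 0.906599.

yes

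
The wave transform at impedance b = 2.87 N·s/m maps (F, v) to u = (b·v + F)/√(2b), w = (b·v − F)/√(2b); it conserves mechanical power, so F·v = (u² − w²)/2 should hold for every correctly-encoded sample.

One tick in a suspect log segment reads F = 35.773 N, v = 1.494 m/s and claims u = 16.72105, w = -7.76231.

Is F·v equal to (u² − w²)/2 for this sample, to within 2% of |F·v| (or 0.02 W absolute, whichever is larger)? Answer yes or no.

no

F·v = 35.773×1.494 = 53.44486 W.
(u² − w²)/2 = (279.59351 − 60.25346)/2 = 109.67003 W.
|Δ| = 56.22517;  2% of max(1, |F·v|) = 1.06890.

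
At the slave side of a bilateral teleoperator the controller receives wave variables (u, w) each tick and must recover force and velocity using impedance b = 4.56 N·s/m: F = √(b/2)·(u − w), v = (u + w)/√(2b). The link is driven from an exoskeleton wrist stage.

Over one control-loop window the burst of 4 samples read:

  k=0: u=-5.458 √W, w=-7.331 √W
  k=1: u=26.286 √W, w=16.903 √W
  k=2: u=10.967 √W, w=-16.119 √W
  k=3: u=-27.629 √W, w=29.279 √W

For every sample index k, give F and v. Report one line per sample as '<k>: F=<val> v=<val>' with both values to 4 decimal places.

0: F=2.8282 v=-4.2349
1: F=14.1680 v=14.3013
2: F=40.8990 v=-1.7060
3: F=-85.9292 v=0.5464

k=0: u−w=1.8730, u+w=-12.7890; √(b/2)=1.5100, √(2b)=3.0199; F=1.5100×1.873=2.8282, v=-12.7890/3.0199=-4.2349
k=1: u−w=9.3830, u+w=43.1890; √(b/2)=1.5100, √(2b)=3.0199; F=1.5100×9.383=14.1680, v=43.1890/3.0199=14.3013
k=2: u−w=27.0860, u+w=-5.1520; √(b/2)=1.5100, √(2b)=3.0199; F=1.5100×27.086=40.8990, v=-5.1520/3.0199=-1.7060
k=3: u−w=-56.9080, u+w=1.6500; √(b/2)=1.5100, √(2b)=3.0199; F=1.5100×(-56.908)=-85.9292, v=1.6500/3.0199=0.5464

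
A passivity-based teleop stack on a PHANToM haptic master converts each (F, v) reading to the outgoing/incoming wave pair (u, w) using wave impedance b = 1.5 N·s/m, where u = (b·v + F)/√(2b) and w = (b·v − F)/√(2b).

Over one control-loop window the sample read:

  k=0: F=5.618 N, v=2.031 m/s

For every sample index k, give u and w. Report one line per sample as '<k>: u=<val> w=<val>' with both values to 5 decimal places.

0: u=5.00245 w=-1.48466

k=0: b·v=1.5×2.031=3.04650; √(2b)=1.73205; u=(3.04650+5.618)/1.73205=5.00245, w=(3.04650−5.618)/1.73205=-1.48466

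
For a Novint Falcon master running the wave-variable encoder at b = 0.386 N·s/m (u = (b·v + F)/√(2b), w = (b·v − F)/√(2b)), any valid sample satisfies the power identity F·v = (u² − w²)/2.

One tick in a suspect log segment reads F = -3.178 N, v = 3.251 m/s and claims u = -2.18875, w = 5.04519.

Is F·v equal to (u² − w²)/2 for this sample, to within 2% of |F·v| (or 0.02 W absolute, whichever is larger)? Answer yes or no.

yes

F·v = (-3.178)×3.251 = -10.33168 W.
(u² − w²)/2 = (4.79063 − 25.45394)/2 = -10.33166 W.
|Δ| = 0.00002;  2% of max(1, |F·v|) = 0.20663.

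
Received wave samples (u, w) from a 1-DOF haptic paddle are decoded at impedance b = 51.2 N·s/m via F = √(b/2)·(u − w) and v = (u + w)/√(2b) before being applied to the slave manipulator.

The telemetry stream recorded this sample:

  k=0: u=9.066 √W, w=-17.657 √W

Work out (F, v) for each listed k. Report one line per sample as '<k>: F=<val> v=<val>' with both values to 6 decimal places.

k=0: u−w=26.723000, u+w=-8.591000; √(b/2)=5.059644, √(2b)=10.119289; F=5.059644×26.723=135.208873, v=-8.591000/10.119289=-0.848973

0: F=135.208873 v=-0.848973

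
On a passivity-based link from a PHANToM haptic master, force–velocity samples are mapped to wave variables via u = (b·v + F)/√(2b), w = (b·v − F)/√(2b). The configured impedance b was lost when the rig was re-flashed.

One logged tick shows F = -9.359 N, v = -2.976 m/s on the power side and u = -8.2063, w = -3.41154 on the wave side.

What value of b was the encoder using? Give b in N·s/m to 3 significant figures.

u + w = -11.61784;  u + w = √(2b)·v, so √(2b) = -11.61784/(-2.976) = 3.90384.
b = (√(2b))²/2 = 15.24000/2 = 7.62000.
(Check via u − w = 2F/√(2b): u − w = -4.79476, 2F/√(2b) = -4.79476.)

b = 7.62 N·s/m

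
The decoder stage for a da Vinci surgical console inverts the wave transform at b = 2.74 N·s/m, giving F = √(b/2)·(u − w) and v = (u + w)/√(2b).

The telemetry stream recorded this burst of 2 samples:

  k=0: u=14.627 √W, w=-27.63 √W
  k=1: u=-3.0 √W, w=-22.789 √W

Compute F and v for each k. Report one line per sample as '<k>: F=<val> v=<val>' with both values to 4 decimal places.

k=0: u−w=42.2570, u+w=-13.0030; √(b/2)=1.1705, √(2b)=2.3409; F=1.1705×42.257=49.4606, v=-13.0030/2.3409=-5.5546
k=1: u−w=19.7890, u+w=-25.7890; √(b/2)=1.1705, √(2b)=2.3409; F=1.1705×19.789=23.1624, v=-25.7890/2.3409=-11.0165

0: F=49.4606 v=-5.5546
1: F=23.1624 v=-11.0165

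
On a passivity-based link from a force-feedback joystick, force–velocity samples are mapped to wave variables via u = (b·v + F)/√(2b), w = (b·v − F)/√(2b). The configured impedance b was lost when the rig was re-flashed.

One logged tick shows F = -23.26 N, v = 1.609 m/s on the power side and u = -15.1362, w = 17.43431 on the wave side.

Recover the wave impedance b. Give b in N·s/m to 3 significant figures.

b = 1.02 N·s/m

u + w = 2.2981;  u + w = √(2b)·v, so √(2b) = 2.2981/1.609 = 1.4283.
b = (√(2b))²/2 = 2.0400/2 = 1.0200.
(Check via u − w = 2F/√(2b): u − w = -32.5705, 2F/√(2b) = -32.5705.)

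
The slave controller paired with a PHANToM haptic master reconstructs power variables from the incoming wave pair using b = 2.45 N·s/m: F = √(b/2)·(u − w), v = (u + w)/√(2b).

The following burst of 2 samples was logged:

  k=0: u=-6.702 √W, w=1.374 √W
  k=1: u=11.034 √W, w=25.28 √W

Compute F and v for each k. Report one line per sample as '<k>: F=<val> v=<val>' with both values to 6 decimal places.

0: F=-8.938494 v=-2.406945
1: F=-15.767433 v=16.404993

k=0: u−w=-8.076000, u+w=-5.328000; √(b/2)=1.106797, √(2b)=2.213594; F=1.106797×(-8.076)=-8.938494, v=-5.328000/2.213594=-2.406945
k=1: u−w=-14.246000, u+w=36.314000; √(b/2)=1.106797, √(2b)=2.213594; F=1.106797×(-14.246)=-15.767433, v=36.314000/2.213594=16.404993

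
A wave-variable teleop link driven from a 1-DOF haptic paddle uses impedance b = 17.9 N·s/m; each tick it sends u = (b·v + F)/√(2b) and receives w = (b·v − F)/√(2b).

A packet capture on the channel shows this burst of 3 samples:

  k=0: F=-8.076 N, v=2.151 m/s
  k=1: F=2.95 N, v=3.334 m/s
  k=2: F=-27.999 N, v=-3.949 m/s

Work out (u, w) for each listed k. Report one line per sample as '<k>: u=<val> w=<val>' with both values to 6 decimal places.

0: u=5.085295 w=7.784805
1: u=10.467216 w=9.481140
2: u=-16.493563 w=-7.134529

k=0: b·v=17.9×2.151=38.502900; √(2b)=5.983310; u=(38.502900+(-8.076))/5.983310=5.085295, w=(38.502900−(-8.076))/5.983310=7.784805
k=1: b·v=17.9×3.334=59.678600; √(2b)=5.983310; u=(59.678600+2.95)/5.983310=10.467216, w=(59.678600−2.95)/5.983310=9.481140
k=2: b·v=17.9×(-3.949)=-70.687100; √(2b)=5.983310; u=(-70.687100+(-27.999))/5.983310=-16.493563, w=(-70.687100−(-27.999))/5.983310=-7.134529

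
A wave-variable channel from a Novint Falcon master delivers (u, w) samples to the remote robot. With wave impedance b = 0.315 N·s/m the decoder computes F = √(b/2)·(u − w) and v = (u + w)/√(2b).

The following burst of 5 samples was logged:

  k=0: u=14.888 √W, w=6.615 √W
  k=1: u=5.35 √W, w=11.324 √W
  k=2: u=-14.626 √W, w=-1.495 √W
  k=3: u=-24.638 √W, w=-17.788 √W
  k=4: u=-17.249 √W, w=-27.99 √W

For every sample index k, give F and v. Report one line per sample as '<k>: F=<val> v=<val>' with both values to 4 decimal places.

0: F=3.2832 v=27.0912
1: F=-2.3709 v=21.0073
2: F=-5.2112 v=-20.3106
3: F=-2.7185 v=-53.4517
4: F=4.2627 v=-56.9958

k=0: u−w=8.2730, u+w=21.5030; √(b/2)=0.3969, √(2b)=0.7937; F=0.3969×8.273=3.2832, v=21.5030/0.7937=27.0912
k=1: u−w=-5.9740, u+w=16.6740; √(b/2)=0.3969, √(2b)=0.7937; F=0.3969×(-5.974)=-2.3709, v=16.6740/0.7937=21.0073
k=2: u−w=-13.1310, u+w=-16.1210; √(b/2)=0.3969, √(2b)=0.7937; F=0.3969×(-13.131)=-5.2112, v=-16.1210/0.7937=-20.3106
k=3: u−w=-6.8500, u+w=-42.4260; √(b/2)=0.3969, √(2b)=0.7937; F=0.3969×(-6.85)=-2.7185, v=-42.4260/0.7937=-53.4517
k=4: u−w=10.7410, u+w=-45.2390; √(b/2)=0.3969, √(2b)=0.7937; F=0.3969×10.741=4.2627, v=-45.2390/0.7937=-56.9958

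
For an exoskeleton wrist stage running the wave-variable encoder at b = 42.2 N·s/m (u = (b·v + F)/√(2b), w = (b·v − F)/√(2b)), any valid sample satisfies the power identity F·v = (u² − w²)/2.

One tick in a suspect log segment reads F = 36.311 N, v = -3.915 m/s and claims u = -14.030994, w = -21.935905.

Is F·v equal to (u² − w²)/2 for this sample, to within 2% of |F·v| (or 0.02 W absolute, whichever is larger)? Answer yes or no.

yes

F·v = 36.311×(-3.915) = -142.157565 W.
(u² − w²)/2 = (196.868793 − 481.183928)/2 = -142.157568 W.
|Δ| = 0.000003;  2% of max(1, |F·v|) = 2.843151.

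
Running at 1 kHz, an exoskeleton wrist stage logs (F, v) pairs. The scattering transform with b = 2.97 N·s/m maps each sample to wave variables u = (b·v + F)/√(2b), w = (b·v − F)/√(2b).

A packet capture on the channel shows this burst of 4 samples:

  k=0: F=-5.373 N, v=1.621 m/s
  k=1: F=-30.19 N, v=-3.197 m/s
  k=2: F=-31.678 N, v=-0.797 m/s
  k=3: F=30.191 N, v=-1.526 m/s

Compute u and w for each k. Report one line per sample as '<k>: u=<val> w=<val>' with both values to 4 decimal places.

0: u=-0.2292 w=4.1799
1: u=-16.2830 w=8.4912
2: u=-13.9689 w=12.0264
3: u=10.5279 w=-14.2471

k=0: b·v=2.97×1.621=4.8144; √(2b)=2.4372; u=(4.8144+(-5.373))/2.4372=-0.2292, w=(4.8144−(-5.373))/2.4372=4.1799
k=1: b·v=2.97×(-3.197)=-9.4951; √(2b)=2.4372; u=(-9.4951+(-30.19))/2.4372=-16.2830, w=(-9.4951−(-30.19))/2.4372=8.4912
k=2: b·v=2.97×(-0.797)=-2.3671; √(2b)=2.4372; u=(-2.3671+(-31.678))/2.4372=-13.9689, w=(-2.3671−(-31.678))/2.4372=12.0264
k=3: b·v=2.97×(-1.526)=-4.5322; √(2b)=2.4372; u=(-4.5322+30.191)/2.4372=10.5279, w=(-4.5322−30.191)/2.4372=-14.2471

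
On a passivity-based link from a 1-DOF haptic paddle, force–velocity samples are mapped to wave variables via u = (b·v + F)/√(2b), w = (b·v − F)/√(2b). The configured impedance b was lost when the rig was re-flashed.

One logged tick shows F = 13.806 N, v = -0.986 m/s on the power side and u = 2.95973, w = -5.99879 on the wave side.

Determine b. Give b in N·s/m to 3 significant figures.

b = 4.75 N·s/m

u + w = -3.0391;  u + w = √(2b)·v, so √(2b) = -3.0391/(-0.986) = 3.0822.
b = (√(2b))²/2 = 9.5000/2 = 4.7500.
(Check via u − w = 2F/√(2b): u − w = 8.9585, 2F/√(2b) = 8.9585.)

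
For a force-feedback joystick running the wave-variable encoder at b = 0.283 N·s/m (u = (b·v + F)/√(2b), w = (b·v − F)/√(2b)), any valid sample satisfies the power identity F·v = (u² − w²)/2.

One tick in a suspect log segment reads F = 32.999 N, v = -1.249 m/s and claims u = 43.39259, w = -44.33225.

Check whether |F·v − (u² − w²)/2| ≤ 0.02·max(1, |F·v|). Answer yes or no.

yes

F·v = 32.999×(-1.249) = -41.2158 W.
(u² − w²)/2 = (1882.9169 − 1965.3484)/2 = -41.2158 W.
|Δ| = 0.0000;  2% of max(1, |F·v|) = 0.8243.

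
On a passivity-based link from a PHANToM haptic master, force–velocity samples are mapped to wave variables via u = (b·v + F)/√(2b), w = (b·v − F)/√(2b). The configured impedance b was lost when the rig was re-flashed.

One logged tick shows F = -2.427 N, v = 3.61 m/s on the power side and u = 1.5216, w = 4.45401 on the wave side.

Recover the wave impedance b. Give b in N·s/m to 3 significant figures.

u + w = 5.9756;  u + w = √(2b)·v, so √(2b) = 5.9756/3.61 = 1.6553.
b = (√(2b))²/2 = 2.7400/2 = 1.3700.
(Check via u − w = 2F/√(2b): u − w = -2.9324, 2F/√(2b) = -2.9324.)

b = 1.37 N·s/m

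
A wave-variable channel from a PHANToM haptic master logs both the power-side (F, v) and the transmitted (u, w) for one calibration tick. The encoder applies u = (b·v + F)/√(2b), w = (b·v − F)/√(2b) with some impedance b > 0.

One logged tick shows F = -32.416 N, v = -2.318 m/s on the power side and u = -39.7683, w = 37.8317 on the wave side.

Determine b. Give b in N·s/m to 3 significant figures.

u + w = -1.93660;  u + w = √(2b)·v, so √(2b) = -1.93660/(-2.318) = 0.83546.
b = (√(2b))²/2 = 0.69800/2 = 0.34900.
(Check via u − w = 2F/√(2b): u − w = -77.60000, 2F/√(2b) = -77.60021.)

b = 0.349 N·s/m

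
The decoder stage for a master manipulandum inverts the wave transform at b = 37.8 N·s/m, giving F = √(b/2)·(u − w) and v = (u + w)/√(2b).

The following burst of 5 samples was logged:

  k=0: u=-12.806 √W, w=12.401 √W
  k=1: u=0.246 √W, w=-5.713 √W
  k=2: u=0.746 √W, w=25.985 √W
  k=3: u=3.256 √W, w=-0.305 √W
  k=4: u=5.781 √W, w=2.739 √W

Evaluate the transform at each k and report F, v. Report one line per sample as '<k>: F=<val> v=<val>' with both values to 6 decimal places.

k=0: u−w=-25.207000, u+w=-0.405000; √(b/2)=4.347413, √(2b)=8.694826; F=4.347413×(-25.207)=-109.585240, v=-0.405000/8.694826=-0.046579
k=1: u−w=5.959000, u+w=-5.467000; √(b/2)=4.347413, √(2b)=8.694826; F=4.347413×5.959=25.906234, v=-5.467000/8.694826=-0.628765
k=2: u−w=-25.239000, u+w=26.731000; √(b/2)=4.347413, √(2b)=8.694826; F=4.347413×(-25.239)=-109.724357, v=26.731000/8.694826=3.074357
k=3: u−w=3.561000, u+w=2.951000; √(b/2)=4.347413, √(2b)=8.694826; F=4.347413×3.561=15.481138, v=2.951000/8.694826=0.339397
k=4: u−w=3.042000, u+w=8.520000; √(b/2)=4.347413, √(2b)=8.694826; F=4.347413×3.042=13.224830, v=8.520000/8.694826=0.979893

0: F=-109.585240 v=-0.046579
1: F=25.906234 v=-0.628765
2: F=-109.724357 v=3.074357
3: F=15.481138 v=0.339397
4: F=13.224830 v=0.979893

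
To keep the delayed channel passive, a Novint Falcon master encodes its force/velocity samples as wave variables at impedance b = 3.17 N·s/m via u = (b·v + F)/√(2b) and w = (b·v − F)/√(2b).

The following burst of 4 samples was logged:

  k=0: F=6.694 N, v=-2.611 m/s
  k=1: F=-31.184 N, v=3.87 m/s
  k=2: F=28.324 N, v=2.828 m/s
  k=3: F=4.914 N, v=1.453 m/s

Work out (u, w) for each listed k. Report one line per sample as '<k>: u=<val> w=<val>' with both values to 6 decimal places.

0: u=-0.628638 w=-5.945692
1: u=-7.512543 w=17.256954
2: u=14.809258 w=-7.688536
3: u=3.780879 w=-0.122318

k=0: b·v=3.17×(-2.611)=-8.276870; √(2b)=2.517936; u=(-8.276870+6.694)/2.517936=-0.628638, w=(-8.276870−6.694)/2.517936=-5.945692
k=1: b·v=3.17×3.87=12.267900; √(2b)=2.517936; u=(12.267900+(-31.184))/2.517936=-7.512543, w=(12.267900−(-31.184))/2.517936=17.256954
k=2: b·v=3.17×2.828=8.964760; √(2b)=2.517936; u=(8.964760+28.324)/2.517936=14.809258, w=(8.964760−28.324)/2.517936=-7.688536
k=3: b·v=3.17×1.453=4.606010; √(2b)=2.517936; u=(4.606010+4.914)/2.517936=3.780879, w=(4.606010−4.914)/2.517936=-0.122318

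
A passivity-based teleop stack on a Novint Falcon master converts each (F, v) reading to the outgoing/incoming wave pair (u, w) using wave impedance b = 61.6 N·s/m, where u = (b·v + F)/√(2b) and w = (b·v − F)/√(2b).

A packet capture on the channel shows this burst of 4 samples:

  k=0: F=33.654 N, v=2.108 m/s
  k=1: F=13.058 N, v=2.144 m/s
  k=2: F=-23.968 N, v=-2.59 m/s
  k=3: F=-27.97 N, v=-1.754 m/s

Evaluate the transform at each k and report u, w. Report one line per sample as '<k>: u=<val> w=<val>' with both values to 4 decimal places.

0: u=14.7309 w=8.6669
1: u=13.0752 w=10.7223
2: u=-16.5333 w=-12.2145
3: u=-12.2542 w=-7.2144

k=0: b·v=61.6×2.108=129.8528; √(2b)=11.0995; u=(129.8528+33.654)/11.0995=14.7309, w=(129.8528−33.654)/11.0995=8.6669
k=1: b·v=61.6×2.144=132.0704; √(2b)=11.0995; u=(132.0704+13.058)/11.0995=13.0752, w=(132.0704−13.058)/11.0995=10.7223
k=2: b·v=61.6×(-2.59)=-159.5440; √(2b)=11.0995; u=(-159.5440+(-23.968))/11.0995=-16.5333, w=(-159.5440−(-23.968))/11.0995=-12.2145
k=3: b·v=61.6×(-1.754)=-108.0464; √(2b)=11.0995; u=(-108.0464+(-27.97))/11.0995=-12.2542, w=(-108.0464−(-27.97))/11.0995=-7.2144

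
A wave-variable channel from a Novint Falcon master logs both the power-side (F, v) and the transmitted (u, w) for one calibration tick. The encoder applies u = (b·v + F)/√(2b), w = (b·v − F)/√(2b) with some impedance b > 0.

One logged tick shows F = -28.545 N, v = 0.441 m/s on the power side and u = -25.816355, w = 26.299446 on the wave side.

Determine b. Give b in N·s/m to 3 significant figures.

u + w = 0.483091;  u + w = √(2b)·v, so √(2b) = 0.483091/0.441 = 1.095444.
b = (√(2b))²/2 = 1.199999/2 = 0.599999.
(Check via u − w = 2F/√(2b): u − w = -52.115801, 2F/√(2b) = -52.115833.)

b = 0.6 N·s/m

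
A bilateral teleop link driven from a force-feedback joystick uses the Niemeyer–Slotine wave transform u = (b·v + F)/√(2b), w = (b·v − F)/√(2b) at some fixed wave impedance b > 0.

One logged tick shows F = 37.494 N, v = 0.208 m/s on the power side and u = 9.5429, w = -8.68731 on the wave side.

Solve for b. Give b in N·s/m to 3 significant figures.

b = 8.46 N·s/m

u + w = 0.85559;  u + w = √(2b)·v, so √(2b) = 0.85559/0.208 = 4.11341.
b = (√(2b))²/2 = 16.92017/2 = 8.46009.
(Check via u − w = 2F/√(2b): u − w = 18.23021, 2F/√(2b) = 18.23011.)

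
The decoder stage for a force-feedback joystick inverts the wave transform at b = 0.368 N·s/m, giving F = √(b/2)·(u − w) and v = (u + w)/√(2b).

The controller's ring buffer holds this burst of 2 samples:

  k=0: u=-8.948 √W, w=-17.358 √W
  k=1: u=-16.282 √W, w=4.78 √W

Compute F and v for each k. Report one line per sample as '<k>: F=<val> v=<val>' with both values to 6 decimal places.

0: F=3.607488 v=-30.663089
1: F=-9.034591 v=-13.407088

k=0: u−w=8.410000, u+w=-26.306000; √(b/2)=0.428952, √(2b)=0.857904; F=0.428952×8.41=3.607488, v=-26.306000/0.857904=-30.663089
k=1: u−w=-21.062000, u+w=-11.502000; √(b/2)=0.428952, √(2b)=0.857904; F=0.428952×(-21.062)=-9.034591, v=-11.502000/0.857904=-13.407088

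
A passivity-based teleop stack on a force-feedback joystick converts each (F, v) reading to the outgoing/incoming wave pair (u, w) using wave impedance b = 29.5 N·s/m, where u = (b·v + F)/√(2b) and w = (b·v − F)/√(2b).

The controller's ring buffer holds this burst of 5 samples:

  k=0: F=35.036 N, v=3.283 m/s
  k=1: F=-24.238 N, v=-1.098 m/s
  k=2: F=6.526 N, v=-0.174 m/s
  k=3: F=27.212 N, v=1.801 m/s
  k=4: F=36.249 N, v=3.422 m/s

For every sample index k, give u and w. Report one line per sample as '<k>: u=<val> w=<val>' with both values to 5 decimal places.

k=0: b·v=29.5×3.283=96.84850; √(2b)=7.68115; u=(96.84850+35.036)/7.68115=17.16990, w=(96.84850−35.036)/7.68115=8.04730
k=1: b·v=29.5×(-1.098)=-32.39100; √(2b)=7.68115; u=(-32.39100+(-24.238))/7.68115=-7.37247, w=(-32.39100−(-24.238))/7.68115=-1.06143
k=2: b·v=29.5×(-0.174)=-5.13300; √(2b)=7.68115; u=(-5.13300+6.526)/7.68115=0.18135, w=(-5.13300−6.526)/7.68115=-1.51787
k=3: b·v=29.5×1.801=53.12950; √(2b)=7.68115; u=(53.12950+27.212)/7.68115=10.45957, w=(53.12950−27.212)/7.68115=3.37417
k=4: b·v=29.5×3.422=100.94900; √(2b)=7.68115; u=(100.94900+36.249)/7.68115=17.86166, w=(100.94900−36.249)/7.68115=8.42322

0: u=17.16990 w=8.04730
1: u=-7.37247 w=-1.06143
2: u=0.18135 w=-1.51787
3: u=10.45957 w=3.37417
4: u=17.86166 w=8.42322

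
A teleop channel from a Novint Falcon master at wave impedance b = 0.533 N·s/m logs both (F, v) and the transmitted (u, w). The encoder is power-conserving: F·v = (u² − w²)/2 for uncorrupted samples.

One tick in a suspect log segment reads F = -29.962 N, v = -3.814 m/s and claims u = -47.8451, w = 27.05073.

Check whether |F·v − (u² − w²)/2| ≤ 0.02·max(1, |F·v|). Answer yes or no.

F·v = (-29.962)×(-3.814) = 114.27507 W.
(u² − w²)/2 = (2289.15359 − 731.74199)/2 = 778.70580 W.
|Δ| = 664.43073;  2% of max(1, |F·v|) = 2.28550.

no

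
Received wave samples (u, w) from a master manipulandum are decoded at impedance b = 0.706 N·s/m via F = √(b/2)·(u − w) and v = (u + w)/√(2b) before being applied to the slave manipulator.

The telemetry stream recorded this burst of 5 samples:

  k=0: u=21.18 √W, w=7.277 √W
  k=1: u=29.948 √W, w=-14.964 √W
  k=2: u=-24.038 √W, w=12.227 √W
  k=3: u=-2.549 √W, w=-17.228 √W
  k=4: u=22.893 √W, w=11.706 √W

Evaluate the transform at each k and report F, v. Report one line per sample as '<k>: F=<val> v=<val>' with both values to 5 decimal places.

k=0: u−w=13.90300, u+w=28.45700; √(b/2)=0.59414, √(2b)=1.18828; F=0.59414×13.903=8.26030, v=28.45700/1.18828=23.94814
k=1: u−w=44.91200, u+w=14.98400; √(b/2)=0.59414, √(2b)=1.18828; F=0.59414×44.912=26.68393, v=14.98400/1.18828=12.60986
k=2: u−w=-36.26500, u+w=-11.81100; √(b/2)=0.59414, √(2b)=1.18828; F=0.59414×(-36.265)=-21.54642, v=-11.81100/1.18828=-9.93961
k=3: u−w=14.67900, u+w=-19.77700; √(b/2)=0.59414, √(2b)=1.18828; F=0.59414×14.679=8.72135, v=-19.77700/1.18828=-16.64344
k=4: u−w=11.18700, u+w=34.59900; √(b/2)=0.59414, √(2b)=1.18828; F=0.59414×11.187=6.64662, v=34.59900/1.18828=29.11697

0: F=8.26030 v=23.94814
1: F=26.68393 v=12.60986
2: F=-21.54642 v=-9.93961
3: F=8.72135 v=-16.64344
4: F=6.64662 v=29.11697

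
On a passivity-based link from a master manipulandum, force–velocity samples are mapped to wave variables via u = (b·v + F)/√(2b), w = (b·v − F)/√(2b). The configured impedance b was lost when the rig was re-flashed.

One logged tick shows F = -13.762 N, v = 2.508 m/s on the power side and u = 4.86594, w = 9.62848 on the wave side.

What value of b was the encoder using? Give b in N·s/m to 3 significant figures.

b = 16.7 N·s/m

u + w = 14.49442;  u + w = √(2b)·v, so √(2b) = 14.49442/2.508 = 5.77927.
b = (√(2b))²/2 = 33.40001/2 = 16.70001.
(Check via u − w = 2F/√(2b): u − w = -4.76254, 2F/√(2b) = -4.76254.)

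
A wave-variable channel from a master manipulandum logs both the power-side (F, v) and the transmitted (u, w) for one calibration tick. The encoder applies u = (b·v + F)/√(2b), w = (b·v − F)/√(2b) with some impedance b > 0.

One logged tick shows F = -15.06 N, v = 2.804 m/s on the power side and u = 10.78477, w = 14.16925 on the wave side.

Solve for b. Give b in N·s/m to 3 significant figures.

b = 39.6 N·s/m

u + w = 24.95402;  u + w = √(2b)·v, so √(2b) = 24.95402/2.804 = 8.89944.
b = (√(2b))²/2 = 79.19997/2 = 39.59999.
(Check via u − w = 2F/√(2b): u − w = -3.38448, 2F/√(2b) = -3.38448.)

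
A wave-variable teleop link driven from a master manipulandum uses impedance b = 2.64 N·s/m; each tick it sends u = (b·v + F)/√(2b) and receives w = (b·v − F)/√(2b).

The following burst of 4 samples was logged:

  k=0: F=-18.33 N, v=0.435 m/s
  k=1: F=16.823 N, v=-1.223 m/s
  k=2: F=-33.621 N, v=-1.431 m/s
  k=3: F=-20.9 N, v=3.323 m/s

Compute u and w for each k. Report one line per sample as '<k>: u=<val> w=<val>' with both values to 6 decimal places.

0: u=-7.477332 w=8.476886
1: u=5.916151 w=-8.726391
2: u=-16.275756 w=12.987568
3: u=-5.277721 w=12.913394

k=0: b·v=2.64×0.435=1.148400; √(2b)=2.297825; u=(1.148400+(-18.33))/2.297825=-7.477332, w=(1.148400−(-18.33))/2.297825=8.476886
k=1: b·v=2.64×(-1.223)=-3.228720; √(2b)=2.297825; u=(-3.228720+16.823)/2.297825=5.916151, w=(-3.228720−16.823)/2.297825=-8.726391
k=2: b·v=2.64×(-1.431)=-3.777840; √(2b)=2.297825; u=(-3.777840+(-33.621))/2.297825=-16.275756, w=(-3.777840−(-33.621))/2.297825=12.987568
k=3: b·v=2.64×3.323=8.772720; √(2b)=2.297825; u=(8.772720+(-20.9))/2.297825=-5.277721, w=(8.772720−(-20.9))/2.297825=12.913394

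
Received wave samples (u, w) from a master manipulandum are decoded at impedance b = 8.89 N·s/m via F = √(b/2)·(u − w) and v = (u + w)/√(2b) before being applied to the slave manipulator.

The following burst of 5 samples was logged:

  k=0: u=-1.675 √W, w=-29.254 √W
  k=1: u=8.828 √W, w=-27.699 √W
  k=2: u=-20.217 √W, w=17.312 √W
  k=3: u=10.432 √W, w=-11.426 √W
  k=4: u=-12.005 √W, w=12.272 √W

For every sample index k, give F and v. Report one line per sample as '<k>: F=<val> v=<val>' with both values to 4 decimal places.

0: F=58.1453 v=-7.3350
1: F=77.0105 v=-4.4754
2: F=-79.1230 v=-0.6889
3: F=46.0836 v=-0.2357
4: F=-51.1836 v=0.0633

k=0: u−w=27.5790, u+w=-30.9290; √(b/2)=2.1083, √(2b)=4.2166; F=2.1083×27.579=58.1453, v=-30.9290/4.2166=-7.3350
k=1: u−w=36.5270, u+w=-18.8710; √(b/2)=2.1083, √(2b)=4.2166; F=2.1083×36.527=77.0105, v=-18.8710/4.2166=-4.4754
k=2: u−w=-37.5290, u+w=-2.9050; √(b/2)=2.1083, √(2b)=4.2166; F=2.1083×(-37.529)=-79.1230, v=-2.9050/4.2166=-0.6889
k=3: u−w=21.8580, u+w=-0.9940; √(b/2)=2.1083, √(2b)=4.2166; F=2.1083×21.858=46.0836, v=-0.9940/4.2166=-0.2357
k=4: u−w=-24.2770, u+w=0.2670; √(b/2)=2.1083, √(2b)=4.2166; F=2.1083×(-24.277)=-51.1836, v=0.2670/4.2166=0.0633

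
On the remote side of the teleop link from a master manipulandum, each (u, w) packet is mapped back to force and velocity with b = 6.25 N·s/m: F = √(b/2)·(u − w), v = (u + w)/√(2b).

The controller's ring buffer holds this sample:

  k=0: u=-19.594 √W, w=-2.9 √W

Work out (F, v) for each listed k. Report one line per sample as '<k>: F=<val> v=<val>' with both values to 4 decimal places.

k=0: u−w=-16.6940, u+w=-22.4940; √(b/2)=1.7678, √(2b)=3.5355; F=1.7678×(-16.694)=-29.5111, v=-22.4940/3.5355=-6.3623

0: F=-29.5111 v=-6.3623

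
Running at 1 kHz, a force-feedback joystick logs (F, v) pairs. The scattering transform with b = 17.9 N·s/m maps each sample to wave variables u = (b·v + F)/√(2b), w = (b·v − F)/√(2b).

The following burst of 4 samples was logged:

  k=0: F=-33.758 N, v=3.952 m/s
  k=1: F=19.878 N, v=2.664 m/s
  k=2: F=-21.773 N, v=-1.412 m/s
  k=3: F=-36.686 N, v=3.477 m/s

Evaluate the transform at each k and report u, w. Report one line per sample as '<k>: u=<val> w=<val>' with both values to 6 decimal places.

k=0: b·v=17.9×3.952=70.740800; √(2b)=5.983310; u=(70.740800+(-33.758))/5.983310=6.180993, w=(70.740800−(-33.758))/5.983310=17.465048
k=1: b·v=17.9×2.664=47.685600; √(2b)=5.983310; u=(47.685600+19.878)/5.983310=11.292010, w=(47.685600−19.878)/5.983310=4.647528
k=2: b·v=17.9×(-1.412)=-25.274800; √(2b)=5.983310; u=(-25.274800+(-21.773))/5.983310=-7.863173, w=(-25.274800−(-21.773))/5.983310=-0.585261
k=3: b·v=17.9×3.477=62.238300; √(2b)=5.983310; u=(62.238300+(-36.686))/5.983310=4.270596, w=(62.238300−(-36.686))/5.983310=16.533373

0: u=6.180993 w=17.465048
1: u=11.292010 w=4.647528
2: u=-7.863173 w=-0.585261
3: u=4.270596 w=16.533373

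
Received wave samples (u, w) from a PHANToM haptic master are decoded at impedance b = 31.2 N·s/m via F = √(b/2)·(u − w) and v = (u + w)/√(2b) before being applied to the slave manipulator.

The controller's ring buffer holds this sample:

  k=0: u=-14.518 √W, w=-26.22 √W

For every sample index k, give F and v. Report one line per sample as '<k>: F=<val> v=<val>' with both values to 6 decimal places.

0: F=46.219197 v=-5.157122

k=0: u−w=11.702000, u+w=-40.738000; √(b/2)=3.949684, √(2b)=7.899367; F=3.949684×11.702=46.219197, v=-40.738000/7.899367=-5.157122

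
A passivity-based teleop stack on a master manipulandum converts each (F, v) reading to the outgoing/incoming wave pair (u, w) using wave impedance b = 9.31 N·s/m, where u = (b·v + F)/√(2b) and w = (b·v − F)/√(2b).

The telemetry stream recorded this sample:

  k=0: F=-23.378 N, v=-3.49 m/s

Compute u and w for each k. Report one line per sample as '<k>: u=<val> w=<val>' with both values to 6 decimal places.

k=0: b·v=9.31×(-3.49)=-32.491900; √(2b)=4.315090; u=(-32.491900+(-23.378))/4.315090=-12.947564, w=(-32.491900−(-23.378))/4.315090=-2.112100

0: u=-12.947564 w=-2.112100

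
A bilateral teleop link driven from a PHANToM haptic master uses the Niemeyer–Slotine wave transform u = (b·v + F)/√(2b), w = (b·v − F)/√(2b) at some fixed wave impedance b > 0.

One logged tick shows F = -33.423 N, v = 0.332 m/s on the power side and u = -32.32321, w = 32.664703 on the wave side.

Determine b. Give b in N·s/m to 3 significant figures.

u + w = 0.341493;  u + w = √(2b)·v, so √(2b) = 0.341493/0.332 = 1.028593.
b = (√(2b))²/2 = 1.058004/2 = 0.529002.
(Check via u − w = 2F/√(2b): u − w = -64.987913, 2F/√(2b) = -64.987780.)

b = 0.529 N·s/m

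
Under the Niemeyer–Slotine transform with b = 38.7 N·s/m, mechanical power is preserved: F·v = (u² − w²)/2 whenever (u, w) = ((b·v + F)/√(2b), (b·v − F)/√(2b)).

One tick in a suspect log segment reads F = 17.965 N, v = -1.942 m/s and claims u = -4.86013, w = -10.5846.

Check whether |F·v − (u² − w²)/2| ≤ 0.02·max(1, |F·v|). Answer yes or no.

F·v = 17.965×(-1.942) = -34.88803 W.
(u² − w²)/2 = (23.62086 − 112.03376)/2 = -44.20645 W.
|Δ| = 9.31842;  2% of max(1, |F·v|) = 0.69776.

no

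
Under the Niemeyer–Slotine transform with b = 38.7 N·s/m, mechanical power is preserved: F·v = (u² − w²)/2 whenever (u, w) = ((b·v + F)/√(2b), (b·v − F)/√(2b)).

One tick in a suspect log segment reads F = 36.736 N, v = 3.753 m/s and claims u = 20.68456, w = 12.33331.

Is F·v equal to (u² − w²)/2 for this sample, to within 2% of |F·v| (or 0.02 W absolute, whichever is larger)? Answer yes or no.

yes

F·v = 36.736×3.753 = 137.8702 W.
(u² − w²)/2 = (427.8510 − 152.1105)/2 = 137.8702 W.
|Δ| = 0.0000;  2% of max(1, |F·v|) = 2.7574.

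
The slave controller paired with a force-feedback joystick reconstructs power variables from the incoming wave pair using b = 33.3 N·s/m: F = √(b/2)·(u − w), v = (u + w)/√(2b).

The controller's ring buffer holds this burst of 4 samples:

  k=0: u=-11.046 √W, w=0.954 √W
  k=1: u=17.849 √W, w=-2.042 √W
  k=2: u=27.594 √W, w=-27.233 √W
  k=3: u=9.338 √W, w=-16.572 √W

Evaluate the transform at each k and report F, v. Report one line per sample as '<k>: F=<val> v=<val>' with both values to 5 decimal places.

k=0: u−w=-12.00000, u+w=-10.09200; √(b/2)=4.08044, √(2b)=8.16088; F=4.08044×(-12.0)=-48.96529, v=-10.09200/8.16088=-1.23663
k=1: u−w=19.89100, u+w=15.80700; √(b/2)=4.08044, √(2b)=8.16088; F=4.08044×19.891=81.16405, v=15.80700/8.16088=1.93692
k=2: u−w=54.82700, u+w=0.36100; √(b/2)=4.08044, √(2b)=8.16088; F=4.08044×54.827=223.71835, v=0.36100/8.16088=0.04424
k=3: u−w=25.91000, u+w=-7.23400; √(b/2)=4.08044, √(2b)=8.16088; F=4.08044×25.91=105.72423, v=-7.23400/8.16088=-0.88642

0: F=-48.96529 v=-1.23663
1: F=81.16405 v=1.93692
2: F=223.71835 v=0.04424
3: F=105.72423 v=-0.88642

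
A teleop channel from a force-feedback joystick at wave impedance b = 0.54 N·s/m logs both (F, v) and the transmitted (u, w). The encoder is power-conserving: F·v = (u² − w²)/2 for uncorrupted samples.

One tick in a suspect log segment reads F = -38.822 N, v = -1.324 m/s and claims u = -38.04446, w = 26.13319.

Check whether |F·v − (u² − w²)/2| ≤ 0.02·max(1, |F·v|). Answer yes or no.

F·v = (-38.822)×(-1.324) = 51.40033 W.
(u² − w²)/2 = (1447.38094 − 682.94362)/2 = 382.21866 W.
|Δ| = 330.81833;  2% of max(1, |F·v|) = 1.02801.

no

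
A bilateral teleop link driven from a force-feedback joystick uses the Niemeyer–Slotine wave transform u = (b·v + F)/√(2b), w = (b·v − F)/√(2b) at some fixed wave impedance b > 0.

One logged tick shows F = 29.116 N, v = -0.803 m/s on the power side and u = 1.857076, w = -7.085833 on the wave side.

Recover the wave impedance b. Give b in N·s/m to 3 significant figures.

u + w = -5.228757;  u + w = √(2b)·v, so √(2b) = -5.228757/(-0.803) = 6.511528.
b = (√(2b))²/2 = 42.399997/2 = 21.199999.
(Check via u − w = 2F/√(2b): u − w = 8.942909, 2F/√(2b) = 8.942909.)

b = 21.2 N·s/m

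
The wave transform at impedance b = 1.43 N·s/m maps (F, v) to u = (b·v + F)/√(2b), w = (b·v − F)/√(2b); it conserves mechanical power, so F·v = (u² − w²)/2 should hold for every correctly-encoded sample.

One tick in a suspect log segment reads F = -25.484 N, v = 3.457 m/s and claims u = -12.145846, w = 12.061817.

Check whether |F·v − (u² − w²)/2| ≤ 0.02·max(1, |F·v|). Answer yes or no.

F·v = (-25.484)×3.457 = -88.098188 W.
(u² − w²)/2 = (147.521575 − 145.487429)/2 = 1.017073 W.
|Δ| = 89.115261;  2% of max(1, |F·v|) = 1.761964.

no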